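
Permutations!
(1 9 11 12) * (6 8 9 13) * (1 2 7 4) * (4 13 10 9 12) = (1 10 9 11 4)(2 7 13 6 8 12) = [0, 10, 7, 3, 1, 5, 8, 13, 12, 11, 9, 4, 2, 6]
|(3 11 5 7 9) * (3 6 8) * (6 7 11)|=6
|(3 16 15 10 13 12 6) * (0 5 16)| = 9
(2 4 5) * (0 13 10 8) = [13, 1, 4, 3, 5, 2, 6, 7, 0, 9, 8, 11, 12, 10] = (0 13 10 8)(2 4 5)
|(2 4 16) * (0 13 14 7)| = |(0 13 14 7)(2 4 16)| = 12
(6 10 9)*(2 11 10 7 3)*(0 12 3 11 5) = (0 12 3 2 5)(6 7 11 10 9) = [12, 1, 5, 2, 4, 0, 7, 11, 8, 6, 9, 10, 3]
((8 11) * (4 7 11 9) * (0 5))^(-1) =(0 5)(4 9 8 11 7)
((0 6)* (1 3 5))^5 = ((0 6)(1 3 5))^5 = (0 6)(1 5 3)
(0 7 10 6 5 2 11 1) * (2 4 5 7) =[2, 0, 11, 3, 5, 4, 7, 10, 8, 9, 6, 1] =(0 2 11 1)(4 5)(6 7 10)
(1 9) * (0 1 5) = (0 1 9 5) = [1, 9, 2, 3, 4, 0, 6, 7, 8, 5]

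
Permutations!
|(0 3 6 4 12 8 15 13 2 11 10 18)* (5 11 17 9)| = |(0 3 6 4 12 8 15 13 2 17 9 5 11 10 18)| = 15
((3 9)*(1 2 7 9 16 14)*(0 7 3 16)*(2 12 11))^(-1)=((0 7 9 16 14 1 12 11 2 3))^(-1)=(0 3 2 11 12 1 14 16 9 7)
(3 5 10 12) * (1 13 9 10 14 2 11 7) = (1 13 9 10 12 3 5 14 2 11 7) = [0, 13, 11, 5, 4, 14, 6, 1, 8, 10, 12, 7, 3, 9, 2]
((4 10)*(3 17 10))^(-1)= (3 4 10 17)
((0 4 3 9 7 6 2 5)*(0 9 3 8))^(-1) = (0 8 4)(2 6 7 9 5)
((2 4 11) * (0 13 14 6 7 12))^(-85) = (0 12 7 6 14 13)(2 11 4)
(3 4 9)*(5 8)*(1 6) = (1 6)(3 4 9)(5 8) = [0, 6, 2, 4, 9, 8, 1, 7, 5, 3]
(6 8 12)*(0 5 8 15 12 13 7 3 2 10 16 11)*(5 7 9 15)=(0 7 3 2 10 16 11)(5 8 13 9 15 12 6)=[7, 1, 10, 2, 4, 8, 5, 3, 13, 15, 16, 0, 6, 9, 14, 12, 11]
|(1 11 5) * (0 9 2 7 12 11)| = 8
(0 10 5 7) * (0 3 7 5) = (0 10)(3 7) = [10, 1, 2, 7, 4, 5, 6, 3, 8, 9, 0]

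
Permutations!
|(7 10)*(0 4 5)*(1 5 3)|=10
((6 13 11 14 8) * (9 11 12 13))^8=((6 9 11 14 8)(12 13))^8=(6 14 9 8 11)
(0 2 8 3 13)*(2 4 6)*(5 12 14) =[4, 1, 8, 13, 6, 12, 2, 7, 3, 9, 10, 11, 14, 0, 5] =(0 4 6 2 8 3 13)(5 12 14)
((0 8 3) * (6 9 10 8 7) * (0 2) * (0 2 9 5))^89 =(0 7 6 5)(3 9 10 8)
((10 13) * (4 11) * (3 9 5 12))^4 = ((3 9 5 12)(4 11)(10 13))^4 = (13)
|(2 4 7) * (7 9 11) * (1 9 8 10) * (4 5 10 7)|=9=|(1 9 11 4 8 7 2 5 10)|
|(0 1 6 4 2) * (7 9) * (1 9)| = |(0 9 7 1 6 4 2)| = 7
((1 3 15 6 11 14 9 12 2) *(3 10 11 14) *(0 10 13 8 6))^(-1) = ((0 10 11 3 15)(1 13 8 6 14 9 12 2))^(-1) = (0 15 3 11 10)(1 2 12 9 14 6 8 13)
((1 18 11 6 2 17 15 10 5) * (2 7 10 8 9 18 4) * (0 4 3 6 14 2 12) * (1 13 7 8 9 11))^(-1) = ((0 4 12)(1 3 6 8 11 14 2 17 15 9 18)(5 13 7 10))^(-1) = (0 12 4)(1 18 9 15 17 2 14 11 8 6 3)(5 10 7 13)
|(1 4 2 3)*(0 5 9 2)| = 7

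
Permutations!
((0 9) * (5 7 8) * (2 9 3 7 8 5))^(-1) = ((0 3 7 5 8 2 9))^(-1) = (0 9 2 8 5 7 3)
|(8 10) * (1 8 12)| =|(1 8 10 12)| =4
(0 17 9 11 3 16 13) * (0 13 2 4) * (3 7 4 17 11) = (0 11 7 4)(2 17 9 3 16) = [11, 1, 17, 16, 0, 5, 6, 4, 8, 3, 10, 7, 12, 13, 14, 15, 2, 9]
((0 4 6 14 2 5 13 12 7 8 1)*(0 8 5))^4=(0 2 14 6 4)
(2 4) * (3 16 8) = (2 4)(3 16 8) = [0, 1, 4, 16, 2, 5, 6, 7, 3, 9, 10, 11, 12, 13, 14, 15, 8]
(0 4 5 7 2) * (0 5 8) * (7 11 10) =[4, 1, 5, 3, 8, 11, 6, 2, 0, 9, 7, 10] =(0 4 8)(2 5 11 10 7)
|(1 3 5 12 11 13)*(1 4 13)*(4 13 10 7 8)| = |(13)(1 3 5 12 11)(4 10 7 8)| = 20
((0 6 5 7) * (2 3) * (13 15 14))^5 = ((0 6 5 7)(2 3)(13 15 14))^5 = (0 6 5 7)(2 3)(13 14 15)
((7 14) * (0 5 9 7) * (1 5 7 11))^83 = ((0 7 14)(1 5 9 11))^83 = (0 14 7)(1 11 9 5)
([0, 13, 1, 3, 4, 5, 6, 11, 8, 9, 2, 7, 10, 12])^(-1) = (1 2 10 12 13)(7 11)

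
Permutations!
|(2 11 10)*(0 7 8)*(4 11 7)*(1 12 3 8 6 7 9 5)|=|(0 4 11 10 2 9 5 1 12 3 8)(6 7)|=22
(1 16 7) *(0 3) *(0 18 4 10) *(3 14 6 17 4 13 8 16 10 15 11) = (0 14 6 17 4 15 11 3 18 13 8 16 7 1 10) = [14, 10, 2, 18, 15, 5, 17, 1, 16, 9, 0, 3, 12, 8, 6, 11, 7, 4, 13]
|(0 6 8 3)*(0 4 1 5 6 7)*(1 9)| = |(0 7)(1 5 6 8 3 4 9)| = 14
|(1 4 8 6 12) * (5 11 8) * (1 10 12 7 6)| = |(1 4 5 11 8)(6 7)(10 12)| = 10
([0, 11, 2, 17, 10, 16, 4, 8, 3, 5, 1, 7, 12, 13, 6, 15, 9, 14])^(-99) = (1 11 7 8 3 17 14 6 4 10)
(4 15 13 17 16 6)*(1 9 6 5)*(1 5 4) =(1 9 6)(4 15 13 17 16) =[0, 9, 2, 3, 15, 5, 1, 7, 8, 6, 10, 11, 12, 17, 14, 13, 4, 16]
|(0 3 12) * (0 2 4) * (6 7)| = 10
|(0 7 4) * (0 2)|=4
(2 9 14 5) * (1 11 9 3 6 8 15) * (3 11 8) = [0, 8, 11, 6, 4, 2, 3, 7, 15, 14, 10, 9, 12, 13, 5, 1] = (1 8 15)(2 11 9 14 5)(3 6)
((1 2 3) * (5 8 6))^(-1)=(1 3 2)(5 6 8)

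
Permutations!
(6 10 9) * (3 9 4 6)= (3 9)(4 6 10)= [0, 1, 2, 9, 6, 5, 10, 7, 8, 3, 4]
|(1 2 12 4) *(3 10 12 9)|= 7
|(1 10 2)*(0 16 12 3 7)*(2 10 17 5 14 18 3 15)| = |(0 16 12 15 2 1 17 5 14 18 3 7)| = 12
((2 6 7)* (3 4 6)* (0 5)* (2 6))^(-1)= (0 5)(2 4 3)(6 7)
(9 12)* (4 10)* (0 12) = (0 12 9)(4 10) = [12, 1, 2, 3, 10, 5, 6, 7, 8, 0, 4, 11, 9]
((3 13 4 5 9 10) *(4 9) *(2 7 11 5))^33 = (2 5 7 4 11)(3 13 9 10)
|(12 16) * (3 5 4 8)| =4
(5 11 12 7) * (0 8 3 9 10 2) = (0 8 3 9 10 2)(5 11 12 7) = [8, 1, 0, 9, 4, 11, 6, 5, 3, 10, 2, 12, 7]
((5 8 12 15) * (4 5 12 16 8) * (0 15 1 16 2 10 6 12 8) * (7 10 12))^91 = ((0 15 8 2 12 1 16)(4 5)(6 7 10))^91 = (16)(4 5)(6 7 10)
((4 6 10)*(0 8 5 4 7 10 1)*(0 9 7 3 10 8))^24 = (10)(1 8 6 7 4 9 5)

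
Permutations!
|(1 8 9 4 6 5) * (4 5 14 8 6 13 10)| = 6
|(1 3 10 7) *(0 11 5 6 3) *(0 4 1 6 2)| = |(0 11 5 2)(1 4)(3 10 7 6)| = 4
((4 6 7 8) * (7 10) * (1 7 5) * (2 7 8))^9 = (1 6)(2 7)(4 5)(8 10)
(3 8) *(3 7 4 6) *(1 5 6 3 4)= (1 5 6 4 3 8 7)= [0, 5, 2, 8, 3, 6, 4, 1, 7]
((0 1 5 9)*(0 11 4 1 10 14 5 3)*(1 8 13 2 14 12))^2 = ((0 10 12 1 3)(2 14 5 9 11 4 8 13))^2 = (0 12 3 10 1)(2 5 11 8)(4 13 14 9)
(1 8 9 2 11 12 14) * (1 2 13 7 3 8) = (2 11 12 14)(3 8 9 13 7) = [0, 1, 11, 8, 4, 5, 6, 3, 9, 13, 10, 12, 14, 7, 2]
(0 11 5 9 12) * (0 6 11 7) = (0 7)(5 9 12 6 11) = [7, 1, 2, 3, 4, 9, 11, 0, 8, 12, 10, 5, 6]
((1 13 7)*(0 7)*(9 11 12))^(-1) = (0 13 1 7)(9 12 11)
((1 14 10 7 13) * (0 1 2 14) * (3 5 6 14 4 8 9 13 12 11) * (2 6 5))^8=(2 7 13)(3 10 9)(4 12 6)(8 11 14)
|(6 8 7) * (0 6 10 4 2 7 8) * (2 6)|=6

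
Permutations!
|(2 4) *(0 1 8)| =|(0 1 8)(2 4)| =6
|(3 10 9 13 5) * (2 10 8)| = 7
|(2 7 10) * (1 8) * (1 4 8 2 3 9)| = 6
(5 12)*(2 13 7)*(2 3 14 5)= (2 13 7 3 14 5 12)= [0, 1, 13, 14, 4, 12, 6, 3, 8, 9, 10, 11, 2, 7, 5]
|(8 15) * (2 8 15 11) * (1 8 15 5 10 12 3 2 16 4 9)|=6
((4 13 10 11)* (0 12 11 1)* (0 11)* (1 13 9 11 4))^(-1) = (0 12)(1 11 9 4)(10 13)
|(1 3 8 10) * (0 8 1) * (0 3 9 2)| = |(0 8 10 3 1 9 2)| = 7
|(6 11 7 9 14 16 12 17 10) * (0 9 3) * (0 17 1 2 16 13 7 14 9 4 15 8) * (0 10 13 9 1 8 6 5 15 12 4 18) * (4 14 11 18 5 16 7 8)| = |(0 5 15 6 18)(1 2 7 3 17 13 8 10 16 14 9)(4 12)| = 110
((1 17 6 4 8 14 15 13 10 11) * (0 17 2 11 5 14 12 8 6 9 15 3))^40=((0 17 9 15 13 10 5 14 3)(1 2 11)(4 6)(8 12))^40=(0 13 3 15 14 9 5 17 10)(1 2 11)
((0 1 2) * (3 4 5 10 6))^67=(0 1 2)(3 5 6 4 10)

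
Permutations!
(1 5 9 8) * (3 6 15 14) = (1 5 9 8)(3 6 15 14) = [0, 5, 2, 6, 4, 9, 15, 7, 1, 8, 10, 11, 12, 13, 3, 14]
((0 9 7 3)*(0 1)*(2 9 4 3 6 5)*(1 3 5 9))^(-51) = ((0 4 5 2 1)(6 9 7))^(-51) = (9)(0 1 2 5 4)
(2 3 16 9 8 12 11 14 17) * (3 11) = (2 11 14 17)(3 16 9 8 12) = [0, 1, 11, 16, 4, 5, 6, 7, 12, 8, 10, 14, 3, 13, 17, 15, 9, 2]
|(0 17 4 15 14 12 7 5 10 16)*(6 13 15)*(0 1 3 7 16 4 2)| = |(0 17 2)(1 3 7 5 10 4 6 13 15 14 12 16)| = 12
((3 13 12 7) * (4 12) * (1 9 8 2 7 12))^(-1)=((1 9 8 2 7 3 13 4))^(-1)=(1 4 13 3 7 2 8 9)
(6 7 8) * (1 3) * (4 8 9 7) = (1 3)(4 8 6)(7 9) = [0, 3, 2, 1, 8, 5, 4, 9, 6, 7]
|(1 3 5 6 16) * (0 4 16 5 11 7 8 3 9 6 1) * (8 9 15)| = |(0 4 16)(1 15 8 3 11 7 9 6 5)| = 9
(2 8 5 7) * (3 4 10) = (2 8 5 7)(3 4 10) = [0, 1, 8, 4, 10, 7, 6, 2, 5, 9, 3]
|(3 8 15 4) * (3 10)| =5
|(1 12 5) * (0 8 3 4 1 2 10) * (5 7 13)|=11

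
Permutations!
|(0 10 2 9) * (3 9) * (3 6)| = 6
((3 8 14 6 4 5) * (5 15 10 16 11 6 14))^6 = (16)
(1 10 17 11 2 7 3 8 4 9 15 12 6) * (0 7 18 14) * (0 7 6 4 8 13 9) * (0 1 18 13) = (0 6 18 14 7 3)(1 10 17 11 2 13 9 15 12 4) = [6, 10, 13, 0, 1, 5, 18, 3, 8, 15, 17, 2, 4, 9, 7, 12, 16, 11, 14]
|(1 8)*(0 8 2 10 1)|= 6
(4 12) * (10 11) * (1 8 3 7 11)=(1 8 3 7 11 10)(4 12)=[0, 8, 2, 7, 12, 5, 6, 11, 3, 9, 1, 10, 4]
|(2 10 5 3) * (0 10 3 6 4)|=10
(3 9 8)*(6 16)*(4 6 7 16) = (3 9 8)(4 6)(7 16) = [0, 1, 2, 9, 6, 5, 4, 16, 3, 8, 10, 11, 12, 13, 14, 15, 7]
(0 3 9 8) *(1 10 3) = (0 1 10 3 9 8) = [1, 10, 2, 9, 4, 5, 6, 7, 0, 8, 3]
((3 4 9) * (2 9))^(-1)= (2 4 3 9)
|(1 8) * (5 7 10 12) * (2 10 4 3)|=14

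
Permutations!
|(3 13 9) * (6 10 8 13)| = 6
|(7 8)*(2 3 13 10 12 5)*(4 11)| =6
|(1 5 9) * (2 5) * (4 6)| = 4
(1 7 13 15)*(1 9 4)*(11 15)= (1 7 13 11 15 9 4)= [0, 7, 2, 3, 1, 5, 6, 13, 8, 4, 10, 15, 12, 11, 14, 9]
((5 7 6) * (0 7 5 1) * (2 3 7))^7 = ((0 2 3 7 6 1))^7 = (0 2 3 7 6 1)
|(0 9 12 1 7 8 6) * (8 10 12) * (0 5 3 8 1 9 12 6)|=10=|(0 12 9 1 7 10 6 5 3 8)|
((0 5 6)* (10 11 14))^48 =(14)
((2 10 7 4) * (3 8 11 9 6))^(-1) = (2 4 7 10)(3 6 9 11 8)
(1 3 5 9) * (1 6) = (1 3 5 9 6) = [0, 3, 2, 5, 4, 9, 1, 7, 8, 6]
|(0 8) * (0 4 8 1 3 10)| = 4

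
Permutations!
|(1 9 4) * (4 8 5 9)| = 6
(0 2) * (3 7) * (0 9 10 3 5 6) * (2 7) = (0 7 5 6)(2 9 10 3) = [7, 1, 9, 2, 4, 6, 0, 5, 8, 10, 3]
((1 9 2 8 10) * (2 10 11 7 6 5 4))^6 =((1 9 10)(2 8 11 7 6 5 4))^6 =(2 4 5 6 7 11 8)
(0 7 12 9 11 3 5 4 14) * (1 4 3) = (0 7 12 9 11 1 4 14)(3 5) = [7, 4, 2, 5, 14, 3, 6, 12, 8, 11, 10, 1, 9, 13, 0]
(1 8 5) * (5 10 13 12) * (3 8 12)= (1 12 5)(3 8 10 13)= [0, 12, 2, 8, 4, 1, 6, 7, 10, 9, 13, 11, 5, 3]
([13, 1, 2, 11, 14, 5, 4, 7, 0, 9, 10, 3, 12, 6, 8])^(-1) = (0 8 14 4 6 13)(3 11)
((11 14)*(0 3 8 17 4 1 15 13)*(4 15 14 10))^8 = (0 8 15)(1 10 14 4 11)(3 17 13)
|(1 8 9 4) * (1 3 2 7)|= |(1 8 9 4 3 2 7)|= 7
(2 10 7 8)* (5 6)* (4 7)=(2 10 4 7 8)(5 6)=[0, 1, 10, 3, 7, 6, 5, 8, 2, 9, 4]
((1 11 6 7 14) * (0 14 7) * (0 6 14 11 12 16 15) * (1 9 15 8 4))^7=(0 14 15 11 9)(1 16 4 12 8)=((0 11 14 9 15)(1 12 16 8 4))^7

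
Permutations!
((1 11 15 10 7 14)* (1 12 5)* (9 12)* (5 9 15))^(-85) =(1 5 11)(7 10 15 14)(9 12)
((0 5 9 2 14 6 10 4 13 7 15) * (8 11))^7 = (0 4 2 15 10 9 7 6 5 13 14)(8 11)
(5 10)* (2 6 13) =(2 6 13)(5 10) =[0, 1, 6, 3, 4, 10, 13, 7, 8, 9, 5, 11, 12, 2]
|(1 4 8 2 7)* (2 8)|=4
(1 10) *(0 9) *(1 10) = (10)(0 9) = [9, 1, 2, 3, 4, 5, 6, 7, 8, 0, 10]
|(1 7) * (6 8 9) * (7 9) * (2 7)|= 6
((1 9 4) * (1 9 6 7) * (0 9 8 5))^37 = ((0 9 4 8 5)(1 6 7))^37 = (0 4 5 9 8)(1 6 7)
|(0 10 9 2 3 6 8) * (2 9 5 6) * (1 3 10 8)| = |(0 8)(1 3 2 10 5 6)| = 6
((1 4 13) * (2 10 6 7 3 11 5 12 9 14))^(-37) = (1 13 4)(2 7 5 14 6 11 9 10 3 12)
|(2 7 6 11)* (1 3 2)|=6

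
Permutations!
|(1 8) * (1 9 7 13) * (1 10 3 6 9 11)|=|(1 8 11)(3 6 9 7 13 10)|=6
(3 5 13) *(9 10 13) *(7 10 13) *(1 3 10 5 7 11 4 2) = (1 3 7 5 9 13 10 11 4 2) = [0, 3, 1, 7, 2, 9, 6, 5, 8, 13, 11, 4, 12, 10]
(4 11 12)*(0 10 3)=[10, 1, 2, 0, 11, 5, 6, 7, 8, 9, 3, 12, 4]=(0 10 3)(4 11 12)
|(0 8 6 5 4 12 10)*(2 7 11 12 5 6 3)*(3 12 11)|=|(0 8 12 10)(2 7 3)(4 5)|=12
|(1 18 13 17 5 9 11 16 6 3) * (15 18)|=11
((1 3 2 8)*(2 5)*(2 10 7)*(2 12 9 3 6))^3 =(1 8 2 6)(3 7)(5 12)(9 10)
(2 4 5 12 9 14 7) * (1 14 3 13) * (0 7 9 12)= (0 7 2 4 5)(1 14 9 3 13)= [7, 14, 4, 13, 5, 0, 6, 2, 8, 3, 10, 11, 12, 1, 9]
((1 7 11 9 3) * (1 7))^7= ((3 7 11 9))^7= (3 9 11 7)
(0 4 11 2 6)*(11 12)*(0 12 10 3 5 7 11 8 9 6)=(0 4 10 3 5 7 11 2)(6 12 8 9)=[4, 1, 0, 5, 10, 7, 12, 11, 9, 6, 3, 2, 8]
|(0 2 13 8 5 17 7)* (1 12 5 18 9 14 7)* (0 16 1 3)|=14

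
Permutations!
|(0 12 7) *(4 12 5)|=5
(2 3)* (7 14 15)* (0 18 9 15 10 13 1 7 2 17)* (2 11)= (0 18 9 15 11 2 3 17)(1 7 14 10 13)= [18, 7, 3, 17, 4, 5, 6, 14, 8, 15, 13, 2, 12, 1, 10, 11, 16, 0, 9]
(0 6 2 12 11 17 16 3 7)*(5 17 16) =(0 6 2 12 11 16 3 7)(5 17) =[6, 1, 12, 7, 4, 17, 2, 0, 8, 9, 10, 16, 11, 13, 14, 15, 3, 5]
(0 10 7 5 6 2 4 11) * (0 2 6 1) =[10, 0, 4, 3, 11, 1, 6, 5, 8, 9, 7, 2] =(0 10 7 5 1)(2 4 11)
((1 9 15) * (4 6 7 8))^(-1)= ((1 9 15)(4 6 7 8))^(-1)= (1 15 9)(4 8 7 6)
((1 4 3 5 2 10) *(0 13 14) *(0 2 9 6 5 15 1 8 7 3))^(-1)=(0 4 1 15 3 7 8 10 2 14 13)(5 6 9)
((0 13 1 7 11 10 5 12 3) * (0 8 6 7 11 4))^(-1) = ((0 13 1 11 10 5 12 3 8 6 7 4))^(-1) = (0 4 7 6 8 3 12 5 10 11 1 13)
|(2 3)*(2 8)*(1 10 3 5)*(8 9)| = |(1 10 3 9 8 2 5)| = 7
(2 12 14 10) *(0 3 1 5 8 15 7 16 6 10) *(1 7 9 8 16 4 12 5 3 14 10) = (0 14)(1 3 7 4 12 10 2 5 16 6)(8 15 9) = [14, 3, 5, 7, 12, 16, 1, 4, 15, 8, 2, 11, 10, 13, 0, 9, 6]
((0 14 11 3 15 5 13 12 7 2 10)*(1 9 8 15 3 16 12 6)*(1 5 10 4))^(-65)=(16)(5 13 6)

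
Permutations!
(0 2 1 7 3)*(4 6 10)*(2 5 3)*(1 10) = (0 5 3)(1 7 2 10 4 6) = [5, 7, 10, 0, 6, 3, 1, 2, 8, 9, 4]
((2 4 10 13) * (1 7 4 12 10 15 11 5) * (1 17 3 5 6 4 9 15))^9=((1 7 9 15 11 6 4)(2 12 10 13)(3 5 17))^9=(17)(1 9 11 4 7 15 6)(2 12 10 13)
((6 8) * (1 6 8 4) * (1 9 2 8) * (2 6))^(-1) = ((1 2 8)(4 9 6))^(-1) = (1 8 2)(4 6 9)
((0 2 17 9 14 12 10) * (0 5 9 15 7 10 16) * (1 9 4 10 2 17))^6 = ((0 17 15 7 2 1 9 14 12 16)(4 10 5))^6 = (0 9 15 12 2)(1 17 14 7 16)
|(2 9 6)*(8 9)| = |(2 8 9 6)| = 4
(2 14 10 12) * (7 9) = [0, 1, 14, 3, 4, 5, 6, 9, 8, 7, 12, 11, 2, 13, 10] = (2 14 10 12)(7 9)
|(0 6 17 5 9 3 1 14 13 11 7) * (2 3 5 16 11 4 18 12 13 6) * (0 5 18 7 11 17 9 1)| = 30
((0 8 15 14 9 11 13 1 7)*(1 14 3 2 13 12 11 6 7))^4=((0 8 15 3 2 13 14 9 6 7)(11 12))^4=(0 2 6 15 14)(3 9 8 13 7)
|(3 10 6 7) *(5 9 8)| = |(3 10 6 7)(5 9 8)| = 12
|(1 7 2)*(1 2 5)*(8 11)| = |(1 7 5)(8 11)| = 6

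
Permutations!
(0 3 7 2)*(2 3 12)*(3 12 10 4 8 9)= [10, 1, 0, 7, 8, 5, 6, 12, 9, 3, 4, 11, 2]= (0 10 4 8 9 3 7 12 2)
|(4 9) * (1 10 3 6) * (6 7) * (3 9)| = 7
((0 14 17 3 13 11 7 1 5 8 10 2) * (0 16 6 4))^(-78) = ((0 14 17 3 13 11 7 1 5 8 10 2 16 6 4))^(-78) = (0 16 8 7 3)(1 13 14 6 10)(2 5 11 17 4)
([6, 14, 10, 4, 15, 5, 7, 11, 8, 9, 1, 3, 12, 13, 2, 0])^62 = [15, 2, 1, 11, 3, 5, 0, 6, 8, 9, 14, 7, 12, 13, 10, 4]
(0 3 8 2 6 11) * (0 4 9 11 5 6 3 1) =(0 1)(2 3 8)(4 9 11)(5 6) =[1, 0, 3, 8, 9, 6, 5, 7, 2, 11, 10, 4]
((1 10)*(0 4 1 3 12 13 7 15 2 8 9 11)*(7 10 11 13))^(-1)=(0 11 1 4)(2 15 7 12 3 10 13 9 8)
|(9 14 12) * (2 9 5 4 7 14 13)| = 15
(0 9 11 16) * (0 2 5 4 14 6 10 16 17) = (0 9 11 17)(2 5 4 14 6 10 16) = [9, 1, 5, 3, 14, 4, 10, 7, 8, 11, 16, 17, 12, 13, 6, 15, 2, 0]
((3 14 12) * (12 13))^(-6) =(3 13)(12 14)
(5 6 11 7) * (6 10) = (5 10 6 11 7) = [0, 1, 2, 3, 4, 10, 11, 5, 8, 9, 6, 7]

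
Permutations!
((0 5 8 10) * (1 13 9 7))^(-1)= ((0 5 8 10)(1 13 9 7))^(-1)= (0 10 8 5)(1 7 9 13)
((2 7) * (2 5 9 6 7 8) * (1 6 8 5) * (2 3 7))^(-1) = (1 7 3 8 9 5 2 6)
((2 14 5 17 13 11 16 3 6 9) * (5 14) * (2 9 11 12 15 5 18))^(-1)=(2 18)(3 16 11 6)(5 15 12 13 17)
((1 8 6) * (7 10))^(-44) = (10)(1 8 6)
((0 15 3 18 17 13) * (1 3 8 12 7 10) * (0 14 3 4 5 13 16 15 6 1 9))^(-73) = ((0 6 1 4 5 13 14 3 18 17 16 15 8 12 7 10 9))^(-73) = (0 8 3 1 7 17 5 9 15 14 6 12 18 4 10 16 13)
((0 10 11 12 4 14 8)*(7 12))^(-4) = ((0 10 11 7 12 4 14 8))^(-4) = (0 12)(4 10)(7 8)(11 14)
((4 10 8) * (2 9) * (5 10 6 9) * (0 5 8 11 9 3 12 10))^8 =((0 5)(2 8 4 6 3 12 10 11 9))^8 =(2 9 11 10 12 3 6 4 8)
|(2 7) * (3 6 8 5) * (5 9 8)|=6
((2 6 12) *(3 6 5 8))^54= ((2 5 8 3 6 12))^54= (12)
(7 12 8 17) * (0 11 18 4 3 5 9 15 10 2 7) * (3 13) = [11, 1, 7, 5, 13, 9, 6, 12, 17, 15, 2, 18, 8, 3, 14, 10, 16, 0, 4] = (0 11 18 4 13 3 5 9 15 10 2 7 12 8 17)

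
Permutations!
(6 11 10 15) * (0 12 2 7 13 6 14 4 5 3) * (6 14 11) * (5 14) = (0 12 2 7 13 5 3)(4 14)(10 15 11) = [12, 1, 7, 0, 14, 3, 6, 13, 8, 9, 15, 10, 2, 5, 4, 11]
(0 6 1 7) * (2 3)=(0 6 1 7)(2 3)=[6, 7, 3, 2, 4, 5, 1, 0]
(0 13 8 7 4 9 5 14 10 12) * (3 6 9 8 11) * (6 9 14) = [13, 1, 2, 9, 8, 6, 14, 4, 7, 5, 12, 3, 0, 11, 10] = (0 13 11 3 9 5 6 14 10 12)(4 8 7)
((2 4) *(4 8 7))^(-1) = ((2 8 7 4))^(-1) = (2 4 7 8)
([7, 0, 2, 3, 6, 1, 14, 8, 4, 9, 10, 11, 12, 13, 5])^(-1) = (0 1 5 14 6 4 8 7)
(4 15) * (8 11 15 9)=(4 9 8 11 15)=[0, 1, 2, 3, 9, 5, 6, 7, 11, 8, 10, 15, 12, 13, 14, 4]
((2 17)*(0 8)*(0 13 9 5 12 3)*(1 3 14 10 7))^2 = (17)(0 13 5 14 7 3 8 9 12 10 1)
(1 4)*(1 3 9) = (1 4 3 9) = [0, 4, 2, 9, 3, 5, 6, 7, 8, 1]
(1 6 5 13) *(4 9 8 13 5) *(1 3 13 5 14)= [0, 6, 2, 13, 9, 14, 4, 7, 5, 8, 10, 11, 12, 3, 1]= (1 6 4 9 8 5 14)(3 13)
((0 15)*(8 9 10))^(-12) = ((0 15)(8 9 10))^(-12) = (15)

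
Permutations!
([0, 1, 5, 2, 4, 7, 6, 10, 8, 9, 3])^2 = (2 7 3 5 10)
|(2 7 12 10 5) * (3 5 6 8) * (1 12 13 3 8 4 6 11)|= 20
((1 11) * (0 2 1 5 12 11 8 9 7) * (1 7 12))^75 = (1 12)(5 9)(8 11)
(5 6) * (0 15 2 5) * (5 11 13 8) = (0 15 2 11 13 8 5 6) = [15, 1, 11, 3, 4, 6, 0, 7, 5, 9, 10, 13, 12, 8, 14, 2]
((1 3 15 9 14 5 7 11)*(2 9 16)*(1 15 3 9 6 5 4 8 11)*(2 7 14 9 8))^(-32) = (1 16 11)(2 14 6 4 5)(7 15 8)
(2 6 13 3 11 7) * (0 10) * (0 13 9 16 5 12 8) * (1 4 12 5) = (0 10 13 3 11 7 2 6 9 16 1 4 12 8) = [10, 4, 6, 11, 12, 5, 9, 2, 0, 16, 13, 7, 8, 3, 14, 15, 1]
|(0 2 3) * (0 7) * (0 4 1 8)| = 7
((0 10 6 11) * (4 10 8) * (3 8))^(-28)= (11)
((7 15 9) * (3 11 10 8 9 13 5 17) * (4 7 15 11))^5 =((3 4 7 11 10 8 9 15 13 5 17))^5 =(3 8 17 10 5 11 13 7 15 4 9)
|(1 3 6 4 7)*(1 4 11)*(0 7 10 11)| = 8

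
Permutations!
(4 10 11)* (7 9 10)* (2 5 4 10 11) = [0, 1, 5, 3, 7, 4, 6, 9, 8, 11, 2, 10] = (2 5 4 7 9 11 10)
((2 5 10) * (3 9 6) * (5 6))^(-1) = (2 10 5 9 3 6)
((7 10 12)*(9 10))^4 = ((7 9 10 12))^4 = (12)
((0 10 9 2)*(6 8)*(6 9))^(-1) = (0 2 9 8 6 10)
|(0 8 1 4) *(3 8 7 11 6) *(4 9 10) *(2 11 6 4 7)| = 28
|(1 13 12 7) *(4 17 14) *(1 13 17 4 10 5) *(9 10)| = 6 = |(1 17 14 9 10 5)(7 13 12)|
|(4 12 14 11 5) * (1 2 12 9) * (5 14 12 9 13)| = 6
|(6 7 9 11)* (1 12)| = |(1 12)(6 7 9 11)| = 4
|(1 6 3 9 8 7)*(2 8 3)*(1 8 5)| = 4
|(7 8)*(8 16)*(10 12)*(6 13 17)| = 6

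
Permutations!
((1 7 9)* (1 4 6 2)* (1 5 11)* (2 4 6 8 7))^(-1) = ((1 2 5 11)(4 8 7 9 6))^(-1) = (1 11 5 2)(4 6 9 7 8)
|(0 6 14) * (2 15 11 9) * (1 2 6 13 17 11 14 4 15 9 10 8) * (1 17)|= |(0 13 1 2 9 6 4 15 14)(8 17 11 10)|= 36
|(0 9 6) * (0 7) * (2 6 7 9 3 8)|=7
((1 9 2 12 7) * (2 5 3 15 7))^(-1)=(1 7 15 3 5 9)(2 12)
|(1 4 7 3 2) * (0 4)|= 6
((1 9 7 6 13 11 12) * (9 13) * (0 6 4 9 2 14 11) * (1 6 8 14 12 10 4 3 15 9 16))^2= (0 14 10 16 13 8 11 4 1)(2 6 12)(3 9)(7 15)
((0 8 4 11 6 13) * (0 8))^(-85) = (13)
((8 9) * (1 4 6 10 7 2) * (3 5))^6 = (10)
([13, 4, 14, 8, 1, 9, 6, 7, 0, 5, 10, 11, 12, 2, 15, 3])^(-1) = [8, 4, 13, 15, 1, 9, 6, 7, 3, 5, 10, 11, 12, 0, 2, 14]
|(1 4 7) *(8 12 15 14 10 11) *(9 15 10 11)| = 21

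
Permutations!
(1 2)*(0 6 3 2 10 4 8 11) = (0 6 3 2 1 10 4 8 11) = [6, 10, 1, 2, 8, 5, 3, 7, 11, 9, 4, 0]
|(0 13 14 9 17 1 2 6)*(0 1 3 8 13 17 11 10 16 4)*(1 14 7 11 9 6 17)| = 12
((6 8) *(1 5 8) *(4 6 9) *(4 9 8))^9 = ((9)(1 5 4 6))^9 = (9)(1 5 4 6)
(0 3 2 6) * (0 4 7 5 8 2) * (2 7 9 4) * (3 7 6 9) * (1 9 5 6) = (0 7 6 2 5 8 1 9 4 3) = [7, 9, 5, 0, 3, 8, 2, 6, 1, 4]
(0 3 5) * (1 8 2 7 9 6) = (0 3 5)(1 8 2 7 9 6) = [3, 8, 7, 5, 4, 0, 1, 9, 2, 6]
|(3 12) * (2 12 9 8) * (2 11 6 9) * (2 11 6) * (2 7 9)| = 8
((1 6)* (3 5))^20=(6)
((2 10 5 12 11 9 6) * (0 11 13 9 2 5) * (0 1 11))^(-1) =(1 10 2 11)(5 6 9 13 12)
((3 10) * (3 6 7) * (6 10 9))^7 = ((10)(3 9 6 7))^7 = (10)(3 7 6 9)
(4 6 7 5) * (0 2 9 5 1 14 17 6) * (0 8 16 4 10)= (0 2 9 5 10)(1 14 17 6 7)(4 8 16)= [2, 14, 9, 3, 8, 10, 7, 1, 16, 5, 0, 11, 12, 13, 17, 15, 4, 6]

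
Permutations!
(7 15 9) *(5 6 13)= (5 6 13)(7 15 9)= [0, 1, 2, 3, 4, 6, 13, 15, 8, 7, 10, 11, 12, 5, 14, 9]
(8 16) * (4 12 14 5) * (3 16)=(3 16 8)(4 12 14 5)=[0, 1, 2, 16, 12, 4, 6, 7, 3, 9, 10, 11, 14, 13, 5, 15, 8]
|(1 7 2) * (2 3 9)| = |(1 7 3 9 2)| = 5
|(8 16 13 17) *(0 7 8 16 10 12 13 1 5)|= |(0 7 8 10 12 13 17 16 1 5)|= 10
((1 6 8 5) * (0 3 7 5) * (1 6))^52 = ((0 3 7 5 6 8))^52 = (0 6 7)(3 8 5)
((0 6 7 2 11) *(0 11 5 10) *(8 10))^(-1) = ((11)(0 6 7 2 5 8 10))^(-1) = (11)(0 10 8 5 2 7 6)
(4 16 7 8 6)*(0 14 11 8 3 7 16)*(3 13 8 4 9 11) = (16)(0 14 3 7 13 8 6 9 11 4) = [14, 1, 2, 7, 0, 5, 9, 13, 6, 11, 10, 4, 12, 8, 3, 15, 16]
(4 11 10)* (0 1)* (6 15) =[1, 0, 2, 3, 11, 5, 15, 7, 8, 9, 4, 10, 12, 13, 14, 6] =(0 1)(4 11 10)(6 15)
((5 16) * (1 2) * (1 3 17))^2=((1 2 3 17)(5 16))^2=(1 3)(2 17)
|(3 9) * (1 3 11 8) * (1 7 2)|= 7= |(1 3 9 11 8 7 2)|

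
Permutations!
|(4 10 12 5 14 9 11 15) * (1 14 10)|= |(1 14 9 11 15 4)(5 10 12)|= 6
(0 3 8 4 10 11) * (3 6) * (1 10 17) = [6, 10, 2, 8, 17, 5, 3, 7, 4, 9, 11, 0, 12, 13, 14, 15, 16, 1] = (0 6 3 8 4 17 1 10 11)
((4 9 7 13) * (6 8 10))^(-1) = (4 13 7 9)(6 10 8)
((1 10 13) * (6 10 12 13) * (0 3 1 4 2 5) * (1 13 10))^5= (0 5 2 4 13 3)(1 12 10 6)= ((0 3 13 4 2 5)(1 12 10 6))^5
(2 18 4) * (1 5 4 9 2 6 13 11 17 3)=(1 5 4 6 13 11 17 3)(2 18 9)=[0, 5, 18, 1, 6, 4, 13, 7, 8, 2, 10, 17, 12, 11, 14, 15, 16, 3, 9]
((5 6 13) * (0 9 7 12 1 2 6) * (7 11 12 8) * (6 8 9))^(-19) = (0 6 13 5)(1 8 9 12 2 7 11)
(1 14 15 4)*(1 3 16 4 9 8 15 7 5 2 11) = (1 14 7 5 2 11)(3 16 4)(8 15 9) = [0, 14, 11, 16, 3, 2, 6, 5, 15, 8, 10, 1, 12, 13, 7, 9, 4]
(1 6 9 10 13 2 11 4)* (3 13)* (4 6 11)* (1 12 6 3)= (1 11 3 13 2 4 12 6 9 10)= [0, 11, 4, 13, 12, 5, 9, 7, 8, 10, 1, 3, 6, 2]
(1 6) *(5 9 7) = (1 6)(5 9 7) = [0, 6, 2, 3, 4, 9, 1, 5, 8, 7]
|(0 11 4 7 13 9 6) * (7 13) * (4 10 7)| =8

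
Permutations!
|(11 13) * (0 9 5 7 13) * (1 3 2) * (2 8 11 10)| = |(0 9 5 7 13 10 2 1 3 8 11)| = 11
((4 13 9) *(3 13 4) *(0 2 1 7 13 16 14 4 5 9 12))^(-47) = (0 2 1 7 13 12)(3 16 14 4 5 9)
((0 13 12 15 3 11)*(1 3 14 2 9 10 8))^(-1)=(0 11 3 1 8 10 9 2 14 15 12 13)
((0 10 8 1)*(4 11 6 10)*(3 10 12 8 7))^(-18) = (0 6 1 11 8 4 12)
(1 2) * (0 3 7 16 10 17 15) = (0 3 7 16 10 17 15)(1 2) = [3, 2, 1, 7, 4, 5, 6, 16, 8, 9, 17, 11, 12, 13, 14, 0, 10, 15]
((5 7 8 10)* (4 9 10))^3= ((4 9 10 5 7 8))^3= (4 5)(7 9)(8 10)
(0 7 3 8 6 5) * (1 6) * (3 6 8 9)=(0 7 6 5)(1 8)(3 9)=[7, 8, 2, 9, 4, 0, 5, 6, 1, 3]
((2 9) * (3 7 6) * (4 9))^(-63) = ((2 4 9)(3 7 6))^(-63) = (9)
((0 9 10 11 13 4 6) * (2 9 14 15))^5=(0 10)(2 4)(6 9)(11 14)(13 15)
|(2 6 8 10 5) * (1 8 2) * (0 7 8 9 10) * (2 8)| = 20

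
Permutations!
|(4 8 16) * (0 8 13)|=5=|(0 8 16 4 13)|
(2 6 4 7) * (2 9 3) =(2 6 4 7 9 3) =[0, 1, 6, 2, 7, 5, 4, 9, 8, 3]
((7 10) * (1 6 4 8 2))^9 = ((1 6 4 8 2)(7 10))^9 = (1 2 8 4 6)(7 10)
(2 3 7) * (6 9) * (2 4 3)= (3 7 4)(6 9)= [0, 1, 2, 7, 3, 5, 9, 4, 8, 6]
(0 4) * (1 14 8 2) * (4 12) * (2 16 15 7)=(0 12 4)(1 14 8 16 15 7 2)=[12, 14, 1, 3, 0, 5, 6, 2, 16, 9, 10, 11, 4, 13, 8, 7, 15]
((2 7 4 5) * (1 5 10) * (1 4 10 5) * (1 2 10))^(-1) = ((1 2 7)(4 5 10))^(-1) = (1 7 2)(4 10 5)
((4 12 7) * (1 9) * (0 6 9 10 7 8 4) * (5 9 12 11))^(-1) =((0 6 12 8 4 11 5 9 1 10 7))^(-1) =(0 7 10 1 9 5 11 4 8 12 6)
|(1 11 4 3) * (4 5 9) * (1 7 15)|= |(1 11 5 9 4 3 7 15)|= 8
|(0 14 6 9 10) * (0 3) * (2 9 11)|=8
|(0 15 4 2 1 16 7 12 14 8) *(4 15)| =9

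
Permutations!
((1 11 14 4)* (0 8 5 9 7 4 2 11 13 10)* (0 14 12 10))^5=((0 8 5 9 7 4 1 13)(2 11 12 10 14))^5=(14)(0 4 5 13 7 8 1 9)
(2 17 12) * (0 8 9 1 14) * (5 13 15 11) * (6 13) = [8, 14, 17, 3, 4, 6, 13, 7, 9, 1, 10, 5, 2, 15, 0, 11, 16, 12] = (0 8 9 1 14)(2 17 12)(5 6 13 15 11)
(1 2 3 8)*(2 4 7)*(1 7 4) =(2 3 8 7) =[0, 1, 3, 8, 4, 5, 6, 2, 7]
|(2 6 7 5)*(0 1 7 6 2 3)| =5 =|(0 1 7 5 3)|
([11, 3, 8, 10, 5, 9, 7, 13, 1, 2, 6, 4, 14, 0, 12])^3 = [5, 6, 3, 7, 2, 8, 0, 11, 10, 1, 13, 9, 14, 4, 12]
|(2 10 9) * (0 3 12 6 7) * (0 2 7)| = |(0 3 12 6)(2 10 9 7)| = 4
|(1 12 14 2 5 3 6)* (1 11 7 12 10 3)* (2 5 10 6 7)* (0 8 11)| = |(0 8 11 2 10 3 7 12 14 5 1 6)| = 12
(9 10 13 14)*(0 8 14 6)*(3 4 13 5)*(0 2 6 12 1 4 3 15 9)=[8, 4, 6, 3, 13, 15, 2, 7, 14, 10, 5, 11, 1, 12, 0, 9]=(0 8 14)(1 4 13 12)(2 6)(5 15 9 10)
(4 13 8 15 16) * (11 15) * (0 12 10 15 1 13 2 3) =[12, 13, 3, 0, 2, 5, 6, 7, 11, 9, 15, 1, 10, 8, 14, 16, 4] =(0 12 10 15 16 4 2 3)(1 13 8 11)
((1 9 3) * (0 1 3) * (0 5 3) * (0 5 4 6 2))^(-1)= ((0 1 9 4 6 2)(3 5))^(-1)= (0 2 6 4 9 1)(3 5)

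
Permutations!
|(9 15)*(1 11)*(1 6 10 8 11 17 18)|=12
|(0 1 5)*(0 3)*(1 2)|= 5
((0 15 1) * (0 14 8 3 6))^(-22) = ((0 15 1 14 8 3 6))^(-22) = (0 6 3 8 14 1 15)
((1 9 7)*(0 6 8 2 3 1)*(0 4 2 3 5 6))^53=(1 3 8 6 5 2 4 7 9)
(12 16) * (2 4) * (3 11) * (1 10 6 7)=[0, 10, 4, 11, 2, 5, 7, 1, 8, 9, 6, 3, 16, 13, 14, 15, 12]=(1 10 6 7)(2 4)(3 11)(12 16)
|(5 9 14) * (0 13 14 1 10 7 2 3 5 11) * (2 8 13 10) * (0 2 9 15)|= 22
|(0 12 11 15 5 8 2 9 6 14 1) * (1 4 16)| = 13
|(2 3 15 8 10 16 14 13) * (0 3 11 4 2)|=|(0 3 15 8 10 16 14 13)(2 11 4)|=24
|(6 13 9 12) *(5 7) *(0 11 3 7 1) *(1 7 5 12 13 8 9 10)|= 12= |(0 11 3 5 7 12 6 8 9 13 10 1)|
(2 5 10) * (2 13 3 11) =[0, 1, 5, 11, 4, 10, 6, 7, 8, 9, 13, 2, 12, 3] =(2 5 10 13 3 11)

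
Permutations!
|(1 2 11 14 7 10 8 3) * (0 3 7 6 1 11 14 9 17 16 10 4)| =20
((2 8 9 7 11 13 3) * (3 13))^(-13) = ((13)(2 8 9 7 11 3))^(-13) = (13)(2 3 11 7 9 8)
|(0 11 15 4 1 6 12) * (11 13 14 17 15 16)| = |(0 13 14 17 15 4 1 6 12)(11 16)| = 18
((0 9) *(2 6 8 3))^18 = (9)(2 8)(3 6)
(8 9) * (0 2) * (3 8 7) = [2, 1, 0, 8, 4, 5, 6, 3, 9, 7] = (0 2)(3 8 9 7)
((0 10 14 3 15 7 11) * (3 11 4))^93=(0 10 14 11)(3 15 7 4)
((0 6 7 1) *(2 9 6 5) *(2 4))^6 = (0 7 9 4)(1 6 2 5)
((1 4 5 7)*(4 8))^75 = ((1 8 4 5 7))^75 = (8)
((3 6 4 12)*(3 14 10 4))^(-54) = ((3 6)(4 12 14 10))^(-54) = (4 14)(10 12)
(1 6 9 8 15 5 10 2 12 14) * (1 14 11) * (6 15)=(1 15 5 10 2 12 11)(6 9 8)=[0, 15, 12, 3, 4, 10, 9, 7, 6, 8, 2, 1, 11, 13, 14, 5]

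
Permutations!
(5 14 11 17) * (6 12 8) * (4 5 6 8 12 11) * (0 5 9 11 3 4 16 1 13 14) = (0 5)(1 13 14 16)(3 4 9 11 17 6) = [5, 13, 2, 4, 9, 0, 3, 7, 8, 11, 10, 17, 12, 14, 16, 15, 1, 6]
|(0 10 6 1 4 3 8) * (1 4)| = |(0 10 6 4 3 8)| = 6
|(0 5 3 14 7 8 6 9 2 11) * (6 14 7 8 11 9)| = |(0 5 3 7 11)(2 9)(8 14)| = 10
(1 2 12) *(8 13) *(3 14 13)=[0, 2, 12, 14, 4, 5, 6, 7, 3, 9, 10, 11, 1, 8, 13]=(1 2 12)(3 14 13 8)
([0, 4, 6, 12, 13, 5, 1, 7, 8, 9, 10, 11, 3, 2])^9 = (1 6 2 13 4)(3 12)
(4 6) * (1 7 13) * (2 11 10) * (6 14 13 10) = (1 7 10 2 11 6 4 14 13) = [0, 7, 11, 3, 14, 5, 4, 10, 8, 9, 2, 6, 12, 1, 13]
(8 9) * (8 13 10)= (8 9 13 10)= [0, 1, 2, 3, 4, 5, 6, 7, 9, 13, 8, 11, 12, 10]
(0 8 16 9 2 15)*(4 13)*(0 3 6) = (0 8 16 9 2 15 3 6)(4 13) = [8, 1, 15, 6, 13, 5, 0, 7, 16, 2, 10, 11, 12, 4, 14, 3, 9]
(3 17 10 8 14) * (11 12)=(3 17 10 8 14)(11 12)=[0, 1, 2, 17, 4, 5, 6, 7, 14, 9, 8, 12, 11, 13, 3, 15, 16, 10]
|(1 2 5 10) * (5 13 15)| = 6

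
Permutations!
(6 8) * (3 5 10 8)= (3 5 10 8 6)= [0, 1, 2, 5, 4, 10, 3, 7, 6, 9, 8]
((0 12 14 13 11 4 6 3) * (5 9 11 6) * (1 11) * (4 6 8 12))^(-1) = ((0 4 5 9 1 11 6 3)(8 12 14 13))^(-1) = (0 3 6 11 1 9 5 4)(8 13 14 12)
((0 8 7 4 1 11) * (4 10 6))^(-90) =((0 8 7 10 6 4 1 11))^(-90) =(0 1 6 7)(4 10 8 11)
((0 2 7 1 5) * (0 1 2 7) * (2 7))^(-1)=((7)(0 2)(1 5))^(-1)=(7)(0 2)(1 5)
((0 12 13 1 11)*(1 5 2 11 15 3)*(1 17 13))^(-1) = ((0 12 1 15 3 17 13 5 2 11))^(-1) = (0 11 2 5 13 17 3 15 1 12)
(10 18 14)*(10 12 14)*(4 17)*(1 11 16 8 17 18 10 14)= (1 11 16 8 17 4 18 14 12)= [0, 11, 2, 3, 18, 5, 6, 7, 17, 9, 10, 16, 1, 13, 12, 15, 8, 4, 14]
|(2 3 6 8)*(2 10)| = 5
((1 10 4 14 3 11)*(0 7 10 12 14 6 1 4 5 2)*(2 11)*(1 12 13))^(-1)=((0 7 10 5 11 4 6 12 14 3 2)(1 13))^(-1)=(0 2 3 14 12 6 4 11 5 10 7)(1 13)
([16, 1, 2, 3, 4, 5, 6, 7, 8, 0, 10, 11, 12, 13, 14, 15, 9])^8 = [9, 1, 2, 3, 4, 5, 6, 7, 8, 16, 10, 11, 12, 13, 14, 15, 0]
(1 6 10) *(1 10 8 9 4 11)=(1 6 8 9 4 11)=[0, 6, 2, 3, 11, 5, 8, 7, 9, 4, 10, 1]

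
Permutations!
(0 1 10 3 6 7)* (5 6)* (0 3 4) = (0 1 10 4)(3 5 6 7) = [1, 10, 2, 5, 0, 6, 7, 3, 8, 9, 4]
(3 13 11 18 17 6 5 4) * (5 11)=(3 13 5 4)(6 11 18 17)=[0, 1, 2, 13, 3, 4, 11, 7, 8, 9, 10, 18, 12, 5, 14, 15, 16, 6, 17]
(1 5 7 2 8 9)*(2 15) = (1 5 7 15 2 8 9) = [0, 5, 8, 3, 4, 7, 6, 15, 9, 1, 10, 11, 12, 13, 14, 2]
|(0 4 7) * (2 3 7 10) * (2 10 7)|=6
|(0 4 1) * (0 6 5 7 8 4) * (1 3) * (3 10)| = |(1 6 5 7 8 4 10 3)| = 8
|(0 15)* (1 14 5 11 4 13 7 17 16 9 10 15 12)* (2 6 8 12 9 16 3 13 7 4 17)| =52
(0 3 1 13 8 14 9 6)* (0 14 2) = (0 3 1 13 8 2)(6 14 9) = [3, 13, 0, 1, 4, 5, 14, 7, 2, 6, 10, 11, 12, 8, 9]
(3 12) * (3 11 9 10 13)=[0, 1, 2, 12, 4, 5, 6, 7, 8, 10, 13, 9, 11, 3]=(3 12 11 9 10 13)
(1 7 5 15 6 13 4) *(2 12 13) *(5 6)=(1 7 6 2 12 13 4)(5 15)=[0, 7, 12, 3, 1, 15, 2, 6, 8, 9, 10, 11, 13, 4, 14, 5]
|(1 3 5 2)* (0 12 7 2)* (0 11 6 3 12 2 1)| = 12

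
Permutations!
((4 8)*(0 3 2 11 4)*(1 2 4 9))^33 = (0 3 4 8)(1 2 11 9)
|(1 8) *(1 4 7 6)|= 5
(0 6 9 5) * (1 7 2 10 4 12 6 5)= [5, 7, 10, 3, 12, 0, 9, 2, 8, 1, 4, 11, 6]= (0 5)(1 7 2 10 4 12 6 9)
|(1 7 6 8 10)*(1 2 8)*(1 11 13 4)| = |(1 7 6 11 13 4)(2 8 10)| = 6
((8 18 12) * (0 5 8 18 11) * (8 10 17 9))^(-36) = (18)(0 11 8 9 17 10 5)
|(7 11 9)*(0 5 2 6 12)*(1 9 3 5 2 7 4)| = |(0 2 6 12)(1 9 4)(3 5 7 11)| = 12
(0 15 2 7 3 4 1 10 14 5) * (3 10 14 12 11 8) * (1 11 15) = [1, 14, 7, 4, 11, 0, 6, 10, 3, 9, 12, 8, 15, 13, 5, 2] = (0 1 14 5)(2 7 10 12 15)(3 4 11 8)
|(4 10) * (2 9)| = |(2 9)(4 10)| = 2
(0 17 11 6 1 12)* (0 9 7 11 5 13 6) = (0 17 5 13 6 1 12 9 7 11) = [17, 12, 2, 3, 4, 13, 1, 11, 8, 7, 10, 0, 9, 6, 14, 15, 16, 5]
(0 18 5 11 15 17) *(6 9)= (0 18 5 11 15 17)(6 9)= [18, 1, 2, 3, 4, 11, 9, 7, 8, 6, 10, 15, 12, 13, 14, 17, 16, 0, 5]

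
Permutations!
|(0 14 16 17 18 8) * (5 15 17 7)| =9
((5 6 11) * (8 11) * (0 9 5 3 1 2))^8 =(0 2 1 3 11 8 6 5 9)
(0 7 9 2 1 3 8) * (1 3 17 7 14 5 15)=[14, 17, 3, 8, 4, 15, 6, 9, 0, 2, 10, 11, 12, 13, 5, 1, 16, 7]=(0 14 5 15 1 17 7 9 2 3 8)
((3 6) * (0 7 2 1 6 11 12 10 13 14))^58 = (0 1 11 13 7 6 12 14 2 3 10)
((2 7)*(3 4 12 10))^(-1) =((2 7)(3 4 12 10))^(-1) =(2 7)(3 10 12 4)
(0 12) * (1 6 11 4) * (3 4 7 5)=(0 12)(1 6 11 7 5 3 4)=[12, 6, 2, 4, 1, 3, 11, 5, 8, 9, 10, 7, 0]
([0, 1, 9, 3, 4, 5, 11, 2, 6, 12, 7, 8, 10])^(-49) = (2 9 12 10 7)(6 8 11)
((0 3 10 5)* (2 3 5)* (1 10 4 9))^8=((0 5)(1 10 2 3 4 9))^8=(1 2 4)(3 9 10)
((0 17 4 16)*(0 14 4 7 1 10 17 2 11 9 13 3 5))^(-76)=(17)(0 2 11 9 13 3 5)(4 14 16)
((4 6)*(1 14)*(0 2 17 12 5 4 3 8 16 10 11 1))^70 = ((0 2 17 12 5 4 6 3 8 16 10 11 1 14))^70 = (17)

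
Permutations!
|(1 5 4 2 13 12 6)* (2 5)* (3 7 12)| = |(1 2 13 3 7 12 6)(4 5)| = 14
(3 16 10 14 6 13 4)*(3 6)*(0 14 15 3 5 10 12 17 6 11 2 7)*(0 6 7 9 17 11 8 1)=[14, 0, 9, 16, 8, 10, 13, 6, 1, 17, 15, 2, 11, 4, 5, 3, 12, 7]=(0 14 5 10 15 3 16 12 11 2 9 17 7 6 13 4 8 1)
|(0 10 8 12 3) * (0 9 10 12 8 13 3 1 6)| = 4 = |(0 12 1 6)(3 9 10 13)|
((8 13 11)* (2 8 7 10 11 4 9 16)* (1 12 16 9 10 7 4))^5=((1 12 16 2 8 13)(4 10 11))^5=(1 13 8 2 16 12)(4 11 10)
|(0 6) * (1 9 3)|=6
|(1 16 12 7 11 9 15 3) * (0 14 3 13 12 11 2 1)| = 9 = |(0 14 3)(1 16 11 9 15 13 12 7 2)|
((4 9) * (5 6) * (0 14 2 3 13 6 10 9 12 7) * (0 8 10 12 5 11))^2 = ((0 14 2 3 13 6 11)(4 5 12 7 8 10 9))^2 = (0 2 13 11 14 3 6)(4 12 8 9 5 7 10)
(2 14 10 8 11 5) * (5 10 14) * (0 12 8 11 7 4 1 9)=(14)(0 12 8 7 4 1 9)(2 5)(10 11)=[12, 9, 5, 3, 1, 2, 6, 4, 7, 0, 11, 10, 8, 13, 14]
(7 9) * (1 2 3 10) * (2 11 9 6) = [0, 11, 3, 10, 4, 5, 2, 6, 8, 7, 1, 9] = (1 11 9 7 6 2 3 10)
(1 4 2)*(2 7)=(1 4 7 2)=[0, 4, 1, 3, 7, 5, 6, 2]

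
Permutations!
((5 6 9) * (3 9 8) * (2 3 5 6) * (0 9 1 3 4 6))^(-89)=(0 9)(1 3)(2 4 6 8 5)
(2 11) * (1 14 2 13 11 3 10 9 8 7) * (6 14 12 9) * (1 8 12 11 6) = (1 11 13 6 14 2 3 10)(7 8)(9 12) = [0, 11, 3, 10, 4, 5, 14, 8, 7, 12, 1, 13, 9, 6, 2]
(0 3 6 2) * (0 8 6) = [3, 1, 8, 0, 4, 5, 2, 7, 6] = (0 3)(2 8 6)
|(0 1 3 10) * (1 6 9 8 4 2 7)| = 10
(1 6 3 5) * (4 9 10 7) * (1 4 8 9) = [0, 6, 2, 5, 1, 4, 3, 8, 9, 10, 7] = (1 6 3 5 4)(7 8 9 10)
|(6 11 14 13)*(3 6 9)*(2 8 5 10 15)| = 30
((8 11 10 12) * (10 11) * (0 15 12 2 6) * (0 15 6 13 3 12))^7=((0 6 15)(2 13 3 12 8 10))^7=(0 6 15)(2 13 3 12 8 10)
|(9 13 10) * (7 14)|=6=|(7 14)(9 13 10)|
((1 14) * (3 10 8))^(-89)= ((1 14)(3 10 8))^(-89)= (1 14)(3 10 8)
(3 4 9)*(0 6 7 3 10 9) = (0 6 7 3 4)(9 10) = [6, 1, 2, 4, 0, 5, 7, 3, 8, 10, 9]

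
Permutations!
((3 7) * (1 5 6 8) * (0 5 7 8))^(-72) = (8)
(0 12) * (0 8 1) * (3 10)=(0 12 8 1)(3 10)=[12, 0, 2, 10, 4, 5, 6, 7, 1, 9, 3, 11, 8]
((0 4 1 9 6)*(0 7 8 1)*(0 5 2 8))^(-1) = ((0 4 5 2 8 1 9 6 7))^(-1) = (0 7 6 9 1 8 2 5 4)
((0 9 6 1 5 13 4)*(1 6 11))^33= ((0 9 11 1 5 13 4))^33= (0 13 1 9 4 5 11)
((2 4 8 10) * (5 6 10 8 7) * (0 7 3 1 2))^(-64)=(0 7 5 6 10)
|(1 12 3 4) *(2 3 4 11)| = 3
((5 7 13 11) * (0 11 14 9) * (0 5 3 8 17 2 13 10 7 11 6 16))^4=((0 6 16)(2 13 14 9 5 11 3 8 17)(7 10))^4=(0 6 16)(2 5 17 9 8 14 3 13 11)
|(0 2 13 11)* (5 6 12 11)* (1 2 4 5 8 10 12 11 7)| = |(0 4 5 6 11)(1 2 13 8 10 12 7)| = 35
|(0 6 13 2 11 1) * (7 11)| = |(0 6 13 2 7 11 1)| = 7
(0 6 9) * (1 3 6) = (0 1 3 6 9) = [1, 3, 2, 6, 4, 5, 9, 7, 8, 0]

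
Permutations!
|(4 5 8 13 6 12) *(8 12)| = 3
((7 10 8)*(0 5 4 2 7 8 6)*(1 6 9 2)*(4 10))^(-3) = (0 4 9)(1 2 5)(6 7 10)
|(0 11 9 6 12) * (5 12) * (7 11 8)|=8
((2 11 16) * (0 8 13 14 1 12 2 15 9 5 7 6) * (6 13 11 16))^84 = (1 15 13 2 5)(7 12 9 14 16)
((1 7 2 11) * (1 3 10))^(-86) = (1 3 2)(7 10 11)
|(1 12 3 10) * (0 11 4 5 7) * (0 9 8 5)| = |(0 11 4)(1 12 3 10)(5 7 9 8)| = 12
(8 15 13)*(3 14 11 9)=(3 14 11 9)(8 15 13)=[0, 1, 2, 14, 4, 5, 6, 7, 15, 3, 10, 9, 12, 8, 11, 13]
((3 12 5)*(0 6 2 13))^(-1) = (0 13 2 6)(3 5 12)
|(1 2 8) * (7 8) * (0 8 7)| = |(0 8 1 2)| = 4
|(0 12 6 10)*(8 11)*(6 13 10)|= |(0 12 13 10)(8 11)|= 4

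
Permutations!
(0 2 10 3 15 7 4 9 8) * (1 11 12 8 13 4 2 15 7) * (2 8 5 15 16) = (0 16 2 10 3 7 8)(1 11 12 5 15)(4 9 13) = [16, 11, 10, 7, 9, 15, 6, 8, 0, 13, 3, 12, 5, 4, 14, 1, 2]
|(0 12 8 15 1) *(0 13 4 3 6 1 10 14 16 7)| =40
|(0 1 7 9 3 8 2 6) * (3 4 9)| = |(0 1 7 3 8 2 6)(4 9)| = 14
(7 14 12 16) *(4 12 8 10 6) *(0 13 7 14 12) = (0 13 7 12 16 14 8 10 6 4) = [13, 1, 2, 3, 0, 5, 4, 12, 10, 9, 6, 11, 16, 7, 8, 15, 14]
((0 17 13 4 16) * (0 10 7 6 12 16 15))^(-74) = (0 17 13 4 15)(6 12 16 10 7)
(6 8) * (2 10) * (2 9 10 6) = (2 6 8)(9 10) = [0, 1, 6, 3, 4, 5, 8, 7, 2, 10, 9]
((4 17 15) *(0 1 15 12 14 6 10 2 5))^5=(0 12 5 17 2 4 10 15 6 1 14)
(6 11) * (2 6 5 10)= (2 6 11 5 10)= [0, 1, 6, 3, 4, 10, 11, 7, 8, 9, 2, 5]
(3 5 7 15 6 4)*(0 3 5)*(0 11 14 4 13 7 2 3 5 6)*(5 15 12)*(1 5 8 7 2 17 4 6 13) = (0 15)(1 5 17 4 13 2 3 11 14 6)(7 12 8) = [15, 5, 3, 11, 13, 17, 1, 12, 7, 9, 10, 14, 8, 2, 6, 0, 16, 4]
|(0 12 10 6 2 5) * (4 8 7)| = |(0 12 10 6 2 5)(4 8 7)| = 6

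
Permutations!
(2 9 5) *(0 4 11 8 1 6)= (0 4 11 8 1 6)(2 9 5)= [4, 6, 9, 3, 11, 2, 0, 7, 1, 5, 10, 8]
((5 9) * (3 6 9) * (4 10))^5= ((3 6 9 5)(4 10))^5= (3 6 9 5)(4 10)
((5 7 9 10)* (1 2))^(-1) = (1 2)(5 10 9 7)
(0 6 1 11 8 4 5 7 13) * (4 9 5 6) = (0 4 6 1 11 8 9 5 7 13) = [4, 11, 2, 3, 6, 7, 1, 13, 9, 5, 10, 8, 12, 0]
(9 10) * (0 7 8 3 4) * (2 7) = (0 2 7 8 3 4)(9 10) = [2, 1, 7, 4, 0, 5, 6, 8, 3, 10, 9]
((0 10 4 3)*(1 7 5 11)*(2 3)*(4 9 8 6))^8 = ((0 10 9 8 6 4 2 3)(1 7 5 11))^8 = (11)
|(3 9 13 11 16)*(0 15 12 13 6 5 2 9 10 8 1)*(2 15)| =14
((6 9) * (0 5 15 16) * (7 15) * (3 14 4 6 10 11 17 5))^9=((0 3 14 4 6 9 10 11 17 5 7 15 16))^9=(0 5 9 3 7 10 14 15 11 4 16 17 6)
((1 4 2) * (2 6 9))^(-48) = (1 6 2 4 9)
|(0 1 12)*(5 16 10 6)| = 12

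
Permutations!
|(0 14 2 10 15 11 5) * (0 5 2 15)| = 6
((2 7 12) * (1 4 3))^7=(1 4 3)(2 7 12)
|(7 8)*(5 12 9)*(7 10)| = |(5 12 9)(7 8 10)| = 3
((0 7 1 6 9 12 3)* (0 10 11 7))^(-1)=(1 7 11 10 3 12 9 6)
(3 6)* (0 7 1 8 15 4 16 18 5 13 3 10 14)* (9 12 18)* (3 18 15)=(0 7 1 8 3 6 10 14)(4 16 9 12 15)(5 13 18)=[7, 8, 2, 6, 16, 13, 10, 1, 3, 12, 14, 11, 15, 18, 0, 4, 9, 17, 5]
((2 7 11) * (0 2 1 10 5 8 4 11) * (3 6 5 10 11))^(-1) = (0 7 2)(1 11)(3 4 8 5 6)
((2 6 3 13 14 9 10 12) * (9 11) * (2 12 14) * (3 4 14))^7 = (2 3 9 14 6 13 10 11 4)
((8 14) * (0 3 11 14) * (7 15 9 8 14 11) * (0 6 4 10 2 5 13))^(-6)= ((0 3 7 15 9 8 6 4 10 2 5 13))^(-6)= (0 6)(2 15)(3 4)(5 9)(7 10)(8 13)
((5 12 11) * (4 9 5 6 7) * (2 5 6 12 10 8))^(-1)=(2 8 10 5)(4 7 6 9)(11 12)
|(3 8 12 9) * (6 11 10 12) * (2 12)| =|(2 12 9 3 8 6 11 10)| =8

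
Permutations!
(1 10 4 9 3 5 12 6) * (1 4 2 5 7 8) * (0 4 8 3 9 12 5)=(0 4 12 6 8 1 10 2)(3 7)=[4, 10, 0, 7, 12, 5, 8, 3, 1, 9, 2, 11, 6]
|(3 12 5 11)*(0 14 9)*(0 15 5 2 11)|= 20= |(0 14 9 15 5)(2 11 3 12)|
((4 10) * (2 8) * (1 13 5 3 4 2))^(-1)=((1 13 5 3 4 10 2 8))^(-1)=(1 8 2 10 4 3 5 13)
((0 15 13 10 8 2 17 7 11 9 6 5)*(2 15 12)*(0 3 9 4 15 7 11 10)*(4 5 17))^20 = (0 2 15)(3 6 11)(4 13 12)(5 9 17)(7 8 10)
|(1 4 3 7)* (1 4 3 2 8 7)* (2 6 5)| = |(1 3)(2 8 7 4 6 5)| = 6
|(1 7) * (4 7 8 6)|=|(1 8 6 4 7)|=5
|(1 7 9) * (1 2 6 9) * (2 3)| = |(1 7)(2 6 9 3)| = 4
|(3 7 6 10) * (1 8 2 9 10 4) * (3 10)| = 8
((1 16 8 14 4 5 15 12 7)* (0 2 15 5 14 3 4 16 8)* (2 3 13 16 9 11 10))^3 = (0 14 10 12 8)(1 16 4 11 15)(2 7 13 3 9)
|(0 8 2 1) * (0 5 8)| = 4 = |(1 5 8 2)|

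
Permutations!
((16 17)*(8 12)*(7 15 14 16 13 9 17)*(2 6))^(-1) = ((2 6)(7 15 14 16)(8 12)(9 17 13))^(-1) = (2 6)(7 16 14 15)(8 12)(9 13 17)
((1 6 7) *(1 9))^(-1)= ((1 6 7 9))^(-1)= (1 9 7 6)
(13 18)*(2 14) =(2 14)(13 18) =[0, 1, 14, 3, 4, 5, 6, 7, 8, 9, 10, 11, 12, 18, 2, 15, 16, 17, 13]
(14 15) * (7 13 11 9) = (7 13 11 9)(14 15) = [0, 1, 2, 3, 4, 5, 6, 13, 8, 7, 10, 9, 12, 11, 15, 14]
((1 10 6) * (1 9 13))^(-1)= (1 13 9 6 10)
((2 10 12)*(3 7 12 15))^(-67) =((2 10 15 3 7 12))^(-67) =(2 12 7 3 15 10)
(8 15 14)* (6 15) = (6 15 14 8) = [0, 1, 2, 3, 4, 5, 15, 7, 6, 9, 10, 11, 12, 13, 8, 14]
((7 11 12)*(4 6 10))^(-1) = (4 10 6)(7 12 11)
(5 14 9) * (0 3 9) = (0 3 9 5 14) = [3, 1, 2, 9, 4, 14, 6, 7, 8, 5, 10, 11, 12, 13, 0]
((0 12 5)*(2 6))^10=((0 12 5)(2 6))^10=(0 12 5)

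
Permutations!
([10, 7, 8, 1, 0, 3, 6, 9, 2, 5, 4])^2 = (0 4 10)(1 9 3 7 5)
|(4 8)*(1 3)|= |(1 3)(4 8)|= 2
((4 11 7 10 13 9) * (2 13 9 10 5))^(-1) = (2 5 7 11 4 9 10 13)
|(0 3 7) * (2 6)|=6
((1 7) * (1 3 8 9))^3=((1 7 3 8 9))^3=(1 8 7 9 3)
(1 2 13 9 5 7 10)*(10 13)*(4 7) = (1 2 10)(4 7 13 9 5) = [0, 2, 10, 3, 7, 4, 6, 13, 8, 5, 1, 11, 12, 9]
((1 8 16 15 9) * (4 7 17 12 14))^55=((1 8 16 15 9)(4 7 17 12 14))^55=(17)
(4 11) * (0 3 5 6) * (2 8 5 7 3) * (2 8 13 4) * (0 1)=(0 8 5 6 1)(2 13 4 11)(3 7)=[8, 0, 13, 7, 11, 6, 1, 3, 5, 9, 10, 2, 12, 4]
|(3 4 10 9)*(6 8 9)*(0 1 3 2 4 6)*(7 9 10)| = 12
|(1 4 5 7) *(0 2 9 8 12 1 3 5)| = |(0 2 9 8 12 1 4)(3 5 7)| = 21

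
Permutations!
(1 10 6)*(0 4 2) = [4, 10, 0, 3, 2, 5, 1, 7, 8, 9, 6] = (0 4 2)(1 10 6)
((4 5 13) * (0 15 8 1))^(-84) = ((0 15 8 1)(4 5 13))^(-84) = (15)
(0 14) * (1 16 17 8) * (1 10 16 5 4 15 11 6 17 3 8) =[14, 5, 2, 8, 15, 4, 17, 7, 10, 9, 16, 6, 12, 13, 0, 11, 3, 1] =(0 14)(1 5 4 15 11 6 17)(3 8 10 16)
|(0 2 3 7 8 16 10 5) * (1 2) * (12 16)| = |(0 1 2 3 7 8 12 16 10 5)| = 10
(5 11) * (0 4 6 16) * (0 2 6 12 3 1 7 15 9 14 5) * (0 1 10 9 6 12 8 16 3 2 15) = (0 4 8 16 15 6 3 10 9 14 5 11 1 7)(2 12) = [4, 7, 12, 10, 8, 11, 3, 0, 16, 14, 9, 1, 2, 13, 5, 6, 15]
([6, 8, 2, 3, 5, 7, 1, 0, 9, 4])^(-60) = [9, 5, 2, 3, 6, 1, 4, 8, 7, 0]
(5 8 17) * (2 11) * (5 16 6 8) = (2 11)(6 8 17 16) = [0, 1, 11, 3, 4, 5, 8, 7, 17, 9, 10, 2, 12, 13, 14, 15, 6, 16]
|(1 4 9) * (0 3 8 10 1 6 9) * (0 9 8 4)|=8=|(0 3 4 9 6 8 10 1)|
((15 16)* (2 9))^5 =(2 9)(15 16)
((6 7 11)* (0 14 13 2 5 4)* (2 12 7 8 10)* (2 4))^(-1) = ((0 14 13 12 7 11 6 8 10 4)(2 5))^(-1) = (0 4 10 8 6 11 7 12 13 14)(2 5)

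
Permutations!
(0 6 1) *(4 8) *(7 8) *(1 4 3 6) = (0 1)(3 6 4 7 8) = [1, 0, 2, 6, 7, 5, 4, 8, 3]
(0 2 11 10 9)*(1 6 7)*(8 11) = (0 2 8 11 10 9)(1 6 7) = [2, 6, 8, 3, 4, 5, 7, 1, 11, 0, 9, 10]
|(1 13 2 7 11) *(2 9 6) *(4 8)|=|(1 13 9 6 2 7 11)(4 8)|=14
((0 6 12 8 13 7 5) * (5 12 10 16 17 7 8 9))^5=(0 7 6 12 10 9 16 5 17)(8 13)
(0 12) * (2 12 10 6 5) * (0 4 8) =(0 10 6 5 2 12 4 8) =[10, 1, 12, 3, 8, 2, 5, 7, 0, 9, 6, 11, 4]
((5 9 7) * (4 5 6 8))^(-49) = (4 8 6 7 9 5)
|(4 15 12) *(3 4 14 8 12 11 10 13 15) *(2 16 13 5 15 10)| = |(2 16 13 10 5 15 11)(3 4)(8 12 14)| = 42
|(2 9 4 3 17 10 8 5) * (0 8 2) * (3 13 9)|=12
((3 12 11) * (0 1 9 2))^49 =(0 1 9 2)(3 12 11)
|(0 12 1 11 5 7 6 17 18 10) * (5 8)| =11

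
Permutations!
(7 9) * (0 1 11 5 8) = [1, 11, 2, 3, 4, 8, 6, 9, 0, 7, 10, 5] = (0 1 11 5 8)(7 9)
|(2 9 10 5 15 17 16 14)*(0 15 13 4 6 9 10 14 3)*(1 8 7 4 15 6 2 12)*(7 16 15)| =18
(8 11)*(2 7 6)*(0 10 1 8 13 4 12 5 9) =(0 10 1 8 11 13 4 12 5 9)(2 7 6) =[10, 8, 7, 3, 12, 9, 2, 6, 11, 0, 1, 13, 5, 4]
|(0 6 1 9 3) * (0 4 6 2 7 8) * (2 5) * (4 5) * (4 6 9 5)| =21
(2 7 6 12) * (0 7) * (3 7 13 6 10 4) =[13, 1, 0, 7, 3, 5, 12, 10, 8, 9, 4, 11, 2, 6] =(0 13 6 12 2)(3 7 10 4)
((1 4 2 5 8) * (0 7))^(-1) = (0 7)(1 8 5 2 4)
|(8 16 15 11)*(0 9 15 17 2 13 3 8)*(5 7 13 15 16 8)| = |(0 9 16 17 2 15 11)(3 5 7 13)| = 28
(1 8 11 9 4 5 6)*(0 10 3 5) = (0 10 3 5 6 1 8 11 9 4) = [10, 8, 2, 5, 0, 6, 1, 7, 11, 4, 3, 9]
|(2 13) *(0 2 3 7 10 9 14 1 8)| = |(0 2 13 3 7 10 9 14 1 8)| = 10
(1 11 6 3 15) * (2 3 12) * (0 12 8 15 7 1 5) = [12, 11, 3, 7, 4, 0, 8, 1, 15, 9, 10, 6, 2, 13, 14, 5] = (0 12 2 3 7 1 11 6 8 15 5)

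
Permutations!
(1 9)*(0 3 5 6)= (0 3 5 6)(1 9)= [3, 9, 2, 5, 4, 6, 0, 7, 8, 1]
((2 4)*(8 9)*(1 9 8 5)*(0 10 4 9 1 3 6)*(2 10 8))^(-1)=((0 8 2 9 5 3 6)(4 10))^(-1)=(0 6 3 5 9 2 8)(4 10)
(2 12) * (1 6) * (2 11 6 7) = (1 7 2 12 11 6) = [0, 7, 12, 3, 4, 5, 1, 2, 8, 9, 10, 6, 11]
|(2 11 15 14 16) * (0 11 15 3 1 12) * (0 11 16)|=20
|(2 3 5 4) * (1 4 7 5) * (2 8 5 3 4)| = |(1 2 4 8 5 7 3)| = 7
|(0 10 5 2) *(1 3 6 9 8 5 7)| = 10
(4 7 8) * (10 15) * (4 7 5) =[0, 1, 2, 3, 5, 4, 6, 8, 7, 9, 15, 11, 12, 13, 14, 10] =(4 5)(7 8)(10 15)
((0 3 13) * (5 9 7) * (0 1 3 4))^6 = (13)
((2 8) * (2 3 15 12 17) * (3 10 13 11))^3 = ((2 8 10 13 11 3 15 12 17))^3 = (2 13 15)(3 17 10)(8 11 12)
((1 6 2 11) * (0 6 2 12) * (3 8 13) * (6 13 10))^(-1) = (0 12 6 10 8 3 13)(1 11 2)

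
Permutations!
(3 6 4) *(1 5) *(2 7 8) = (1 5)(2 7 8)(3 6 4) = [0, 5, 7, 6, 3, 1, 4, 8, 2]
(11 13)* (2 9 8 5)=(2 9 8 5)(11 13)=[0, 1, 9, 3, 4, 2, 6, 7, 5, 8, 10, 13, 12, 11]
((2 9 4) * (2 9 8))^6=(9)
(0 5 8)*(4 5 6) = (0 6 4 5 8) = [6, 1, 2, 3, 5, 8, 4, 7, 0]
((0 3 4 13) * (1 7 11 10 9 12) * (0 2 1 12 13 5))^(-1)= ((0 3 4 5)(1 7 11 10 9 13 2))^(-1)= (0 5 4 3)(1 2 13 9 10 11 7)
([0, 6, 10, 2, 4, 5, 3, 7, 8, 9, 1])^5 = (10)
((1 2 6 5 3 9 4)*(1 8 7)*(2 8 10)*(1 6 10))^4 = ((1 8 7 6 5 3 9 4)(2 10))^4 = (10)(1 5)(3 8)(4 6)(7 9)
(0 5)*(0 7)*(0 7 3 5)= (7)(3 5)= [0, 1, 2, 5, 4, 3, 6, 7]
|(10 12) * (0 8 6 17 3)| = 10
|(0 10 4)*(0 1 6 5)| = 6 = |(0 10 4 1 6 5)|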